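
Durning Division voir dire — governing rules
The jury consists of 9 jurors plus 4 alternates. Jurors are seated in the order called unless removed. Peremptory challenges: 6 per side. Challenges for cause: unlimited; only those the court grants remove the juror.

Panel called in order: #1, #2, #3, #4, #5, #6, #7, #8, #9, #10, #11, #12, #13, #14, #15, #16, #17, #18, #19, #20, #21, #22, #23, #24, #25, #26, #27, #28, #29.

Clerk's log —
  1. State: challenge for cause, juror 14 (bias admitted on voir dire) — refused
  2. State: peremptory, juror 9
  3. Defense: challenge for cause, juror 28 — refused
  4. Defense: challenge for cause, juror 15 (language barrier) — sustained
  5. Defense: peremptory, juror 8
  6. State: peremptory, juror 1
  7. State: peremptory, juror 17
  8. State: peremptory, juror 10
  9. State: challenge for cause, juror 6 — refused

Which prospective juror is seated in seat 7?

Removed: #1, #8, #9, #10, #15, #17. (#6, #14, #28 stay — for-cause denied.)
Seating in order: seats 1–9 → #2, #3, #4, #5, #6, #7, #11, #12, #13; alternates → #14, #16, #18, #19.
So seat 7 is #11.

11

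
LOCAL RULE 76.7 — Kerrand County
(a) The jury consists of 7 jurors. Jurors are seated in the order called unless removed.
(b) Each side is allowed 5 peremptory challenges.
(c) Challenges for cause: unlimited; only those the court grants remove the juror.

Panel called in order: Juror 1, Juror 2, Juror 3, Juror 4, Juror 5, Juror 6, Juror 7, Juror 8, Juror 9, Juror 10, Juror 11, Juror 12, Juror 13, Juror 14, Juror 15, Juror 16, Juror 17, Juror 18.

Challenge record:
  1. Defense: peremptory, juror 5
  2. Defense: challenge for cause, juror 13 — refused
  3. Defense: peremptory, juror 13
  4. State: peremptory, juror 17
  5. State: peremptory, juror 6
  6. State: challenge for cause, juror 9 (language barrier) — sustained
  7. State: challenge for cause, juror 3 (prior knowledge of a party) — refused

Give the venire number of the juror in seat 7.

10

Removed: #5, #6, #9, #13, #17. (#3 stays — for-cause denied.)
Filling seats in venire order through position 7: #1, #2, #3, #4, #7, #8, #10.
So seat 7 is #10.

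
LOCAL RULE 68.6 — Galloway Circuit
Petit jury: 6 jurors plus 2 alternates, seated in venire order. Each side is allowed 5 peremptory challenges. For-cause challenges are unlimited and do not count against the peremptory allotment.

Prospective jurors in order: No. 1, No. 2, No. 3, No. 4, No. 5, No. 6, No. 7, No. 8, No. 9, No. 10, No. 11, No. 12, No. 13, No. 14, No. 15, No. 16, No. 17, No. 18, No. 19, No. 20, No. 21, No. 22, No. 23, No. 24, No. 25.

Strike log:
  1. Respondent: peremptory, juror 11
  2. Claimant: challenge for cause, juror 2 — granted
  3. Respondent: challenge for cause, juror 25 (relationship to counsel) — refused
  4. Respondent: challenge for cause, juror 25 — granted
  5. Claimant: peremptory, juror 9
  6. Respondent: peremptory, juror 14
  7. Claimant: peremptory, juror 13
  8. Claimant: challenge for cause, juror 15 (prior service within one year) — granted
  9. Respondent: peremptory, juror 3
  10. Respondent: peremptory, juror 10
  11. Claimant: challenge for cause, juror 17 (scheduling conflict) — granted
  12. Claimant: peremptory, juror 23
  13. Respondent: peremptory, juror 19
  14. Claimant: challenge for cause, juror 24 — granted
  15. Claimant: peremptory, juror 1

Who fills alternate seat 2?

Removed: #1, #2, #3, #9, #10, #11, #13, #14, #15, #17, #19, #23, #24, #25.
Filling seats in venire order through position 8: #4, #5, #6, #7, #8, #12, #16, #18.
So alternate 2 is #18.

18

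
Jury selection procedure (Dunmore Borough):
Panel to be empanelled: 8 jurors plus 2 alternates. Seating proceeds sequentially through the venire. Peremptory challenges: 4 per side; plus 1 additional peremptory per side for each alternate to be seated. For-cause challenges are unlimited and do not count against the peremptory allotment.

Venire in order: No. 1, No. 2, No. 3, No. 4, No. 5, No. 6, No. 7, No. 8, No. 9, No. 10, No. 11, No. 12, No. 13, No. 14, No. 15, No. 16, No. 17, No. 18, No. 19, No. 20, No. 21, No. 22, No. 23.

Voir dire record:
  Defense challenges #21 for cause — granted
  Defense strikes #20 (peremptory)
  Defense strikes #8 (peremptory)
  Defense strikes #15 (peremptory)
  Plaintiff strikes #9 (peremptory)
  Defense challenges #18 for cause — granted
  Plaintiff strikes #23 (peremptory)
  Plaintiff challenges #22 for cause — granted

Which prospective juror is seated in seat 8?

10

Removed: #8, #9, #15, #18, #20, #21, #22, #23.
Seating in order: seats 1–8 → #1, #2, #3, #4, #5, #6, #7, #10; alternates → #11, #12.
So seat 8 is #10.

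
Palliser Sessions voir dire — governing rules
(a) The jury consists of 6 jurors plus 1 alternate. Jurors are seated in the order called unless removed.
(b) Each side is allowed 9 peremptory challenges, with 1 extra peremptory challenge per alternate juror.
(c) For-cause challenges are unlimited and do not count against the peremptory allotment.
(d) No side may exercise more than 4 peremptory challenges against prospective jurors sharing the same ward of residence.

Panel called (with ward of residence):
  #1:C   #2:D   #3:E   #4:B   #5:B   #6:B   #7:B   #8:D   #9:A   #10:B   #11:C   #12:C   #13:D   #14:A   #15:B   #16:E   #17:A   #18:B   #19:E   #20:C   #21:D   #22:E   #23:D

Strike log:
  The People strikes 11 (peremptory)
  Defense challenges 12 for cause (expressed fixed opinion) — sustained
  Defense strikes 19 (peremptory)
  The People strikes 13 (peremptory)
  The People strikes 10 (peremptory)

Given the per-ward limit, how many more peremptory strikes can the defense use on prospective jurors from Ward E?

Defense peremptories so far: #19 — 1 of 10 used, 9 left overall.
Against Ward E: #19 — 1 used; per-ward cap 4 leaves 3.
Binding limit: min(9, 3) = 3.

3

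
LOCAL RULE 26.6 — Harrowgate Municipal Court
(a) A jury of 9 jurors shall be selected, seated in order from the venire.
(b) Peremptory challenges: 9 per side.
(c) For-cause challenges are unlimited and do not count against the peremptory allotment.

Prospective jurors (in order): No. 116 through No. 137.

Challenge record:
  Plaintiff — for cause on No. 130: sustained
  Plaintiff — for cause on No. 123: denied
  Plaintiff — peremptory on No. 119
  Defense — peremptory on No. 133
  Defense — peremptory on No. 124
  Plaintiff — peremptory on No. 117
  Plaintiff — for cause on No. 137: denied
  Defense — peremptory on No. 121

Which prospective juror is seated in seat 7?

126

Removed: #117, #119, #121, #124, #130, #133. (#123, #137 stay — for-cause denied.)
Filling seats in venire order through position 7: #116, #118, #120, #122, #123, #125, #126.
So seat 7 is #126.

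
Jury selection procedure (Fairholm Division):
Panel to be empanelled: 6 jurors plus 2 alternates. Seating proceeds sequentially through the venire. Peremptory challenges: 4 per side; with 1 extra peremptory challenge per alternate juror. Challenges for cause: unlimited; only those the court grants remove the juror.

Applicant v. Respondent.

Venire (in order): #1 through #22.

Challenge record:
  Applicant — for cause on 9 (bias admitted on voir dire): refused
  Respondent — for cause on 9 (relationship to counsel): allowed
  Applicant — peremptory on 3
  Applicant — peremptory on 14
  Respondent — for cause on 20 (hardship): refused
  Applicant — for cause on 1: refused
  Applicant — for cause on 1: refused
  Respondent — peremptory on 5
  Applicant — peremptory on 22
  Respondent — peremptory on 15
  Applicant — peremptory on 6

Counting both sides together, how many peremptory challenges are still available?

6

Applicant allotment: 4 base + 1 × 2 alternates = 6. Respondent allotment: 4 base + 1 × 2 alternates = 6.
Applicant peremptories used: #3, #14, #22, #6 — 4 (for-cause on #9, #1, #1 don't count).
Respondent peremptories used: #5, #15 — 2 (for-cause on #9, #20 don't count).
Remaining: (6 − 4) + (6 − 2) = 6.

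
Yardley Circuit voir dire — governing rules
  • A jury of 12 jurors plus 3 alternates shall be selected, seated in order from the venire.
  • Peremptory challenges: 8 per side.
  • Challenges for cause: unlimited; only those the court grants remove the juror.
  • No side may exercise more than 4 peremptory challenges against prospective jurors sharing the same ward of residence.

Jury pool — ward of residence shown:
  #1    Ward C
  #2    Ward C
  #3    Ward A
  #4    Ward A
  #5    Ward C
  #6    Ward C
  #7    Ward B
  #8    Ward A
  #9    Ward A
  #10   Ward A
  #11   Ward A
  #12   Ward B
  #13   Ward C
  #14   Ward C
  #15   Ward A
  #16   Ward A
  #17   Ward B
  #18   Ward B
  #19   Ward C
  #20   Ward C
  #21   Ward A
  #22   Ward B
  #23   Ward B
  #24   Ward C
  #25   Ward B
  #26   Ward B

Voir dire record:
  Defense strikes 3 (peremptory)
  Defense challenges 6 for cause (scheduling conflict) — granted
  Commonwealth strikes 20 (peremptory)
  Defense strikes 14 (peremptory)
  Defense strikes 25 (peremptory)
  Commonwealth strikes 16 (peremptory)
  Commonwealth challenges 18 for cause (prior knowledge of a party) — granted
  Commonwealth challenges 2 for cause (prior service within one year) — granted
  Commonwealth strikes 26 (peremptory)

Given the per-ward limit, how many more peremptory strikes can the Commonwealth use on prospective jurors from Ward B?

Commonwealth peremptories so far: #20, #16, #26 — 3 of 8 used, 5 left overall.
Against Ward B: #26 — 1 used; per-ward cap 4 leaves 3.
Binding limit: min(5, 3) = 3.

3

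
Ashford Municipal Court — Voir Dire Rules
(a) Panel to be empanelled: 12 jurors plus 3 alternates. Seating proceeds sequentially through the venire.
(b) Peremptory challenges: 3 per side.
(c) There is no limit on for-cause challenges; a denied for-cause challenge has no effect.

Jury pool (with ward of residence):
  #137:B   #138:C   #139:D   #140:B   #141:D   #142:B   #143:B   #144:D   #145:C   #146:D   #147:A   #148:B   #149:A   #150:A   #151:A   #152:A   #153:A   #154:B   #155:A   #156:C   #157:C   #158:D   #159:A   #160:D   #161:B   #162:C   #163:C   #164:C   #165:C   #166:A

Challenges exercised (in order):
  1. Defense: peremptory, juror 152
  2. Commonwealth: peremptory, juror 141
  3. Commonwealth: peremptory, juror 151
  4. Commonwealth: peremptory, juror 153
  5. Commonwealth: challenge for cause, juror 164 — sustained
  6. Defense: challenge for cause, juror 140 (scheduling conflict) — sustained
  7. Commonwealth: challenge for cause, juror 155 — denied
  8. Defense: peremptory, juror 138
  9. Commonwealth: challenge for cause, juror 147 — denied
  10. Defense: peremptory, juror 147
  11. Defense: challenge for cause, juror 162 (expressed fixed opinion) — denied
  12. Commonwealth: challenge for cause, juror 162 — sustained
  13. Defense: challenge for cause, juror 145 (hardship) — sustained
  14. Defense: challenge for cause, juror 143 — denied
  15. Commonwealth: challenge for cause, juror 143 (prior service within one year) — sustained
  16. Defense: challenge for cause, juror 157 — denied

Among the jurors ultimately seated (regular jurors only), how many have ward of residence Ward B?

4

Removed: #138, #140, #141, #143, #145, #147, #151, #152, #153, #162, #164.
Seated jurors 1–12: #137, #139, #142, #144, #146, #148, #149, #150, #154, #155, #156, #157 (alternates #158, #159, #160 not counted).
Of those, in Ward B: #137, #142, #148, #154 → 4.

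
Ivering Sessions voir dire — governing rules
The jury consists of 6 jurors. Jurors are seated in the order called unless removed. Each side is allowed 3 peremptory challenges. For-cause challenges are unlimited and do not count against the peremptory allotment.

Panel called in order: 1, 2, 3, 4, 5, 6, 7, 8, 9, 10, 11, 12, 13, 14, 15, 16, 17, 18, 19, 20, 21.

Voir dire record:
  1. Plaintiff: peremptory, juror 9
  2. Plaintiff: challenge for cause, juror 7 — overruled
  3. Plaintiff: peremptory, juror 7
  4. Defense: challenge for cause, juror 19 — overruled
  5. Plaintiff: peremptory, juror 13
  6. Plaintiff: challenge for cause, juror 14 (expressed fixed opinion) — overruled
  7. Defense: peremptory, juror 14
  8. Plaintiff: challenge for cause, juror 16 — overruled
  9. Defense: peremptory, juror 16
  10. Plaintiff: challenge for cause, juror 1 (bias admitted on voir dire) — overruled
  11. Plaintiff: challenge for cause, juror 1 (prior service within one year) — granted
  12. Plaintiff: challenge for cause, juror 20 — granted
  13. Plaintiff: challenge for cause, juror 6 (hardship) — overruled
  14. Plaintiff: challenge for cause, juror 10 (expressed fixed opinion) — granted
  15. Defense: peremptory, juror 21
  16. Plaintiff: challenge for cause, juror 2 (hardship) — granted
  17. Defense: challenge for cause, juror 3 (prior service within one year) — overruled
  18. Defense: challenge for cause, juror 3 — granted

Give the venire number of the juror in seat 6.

Removed: #1, #2, #3, #7, #9, #10, #13, #14, #16, #20, #21. (#6, #19 stay — for-cause denied.)
Seating in order: seats 1–6 → #4, #5, #6, #8, #11, #12.
So seat 6 is #12.

12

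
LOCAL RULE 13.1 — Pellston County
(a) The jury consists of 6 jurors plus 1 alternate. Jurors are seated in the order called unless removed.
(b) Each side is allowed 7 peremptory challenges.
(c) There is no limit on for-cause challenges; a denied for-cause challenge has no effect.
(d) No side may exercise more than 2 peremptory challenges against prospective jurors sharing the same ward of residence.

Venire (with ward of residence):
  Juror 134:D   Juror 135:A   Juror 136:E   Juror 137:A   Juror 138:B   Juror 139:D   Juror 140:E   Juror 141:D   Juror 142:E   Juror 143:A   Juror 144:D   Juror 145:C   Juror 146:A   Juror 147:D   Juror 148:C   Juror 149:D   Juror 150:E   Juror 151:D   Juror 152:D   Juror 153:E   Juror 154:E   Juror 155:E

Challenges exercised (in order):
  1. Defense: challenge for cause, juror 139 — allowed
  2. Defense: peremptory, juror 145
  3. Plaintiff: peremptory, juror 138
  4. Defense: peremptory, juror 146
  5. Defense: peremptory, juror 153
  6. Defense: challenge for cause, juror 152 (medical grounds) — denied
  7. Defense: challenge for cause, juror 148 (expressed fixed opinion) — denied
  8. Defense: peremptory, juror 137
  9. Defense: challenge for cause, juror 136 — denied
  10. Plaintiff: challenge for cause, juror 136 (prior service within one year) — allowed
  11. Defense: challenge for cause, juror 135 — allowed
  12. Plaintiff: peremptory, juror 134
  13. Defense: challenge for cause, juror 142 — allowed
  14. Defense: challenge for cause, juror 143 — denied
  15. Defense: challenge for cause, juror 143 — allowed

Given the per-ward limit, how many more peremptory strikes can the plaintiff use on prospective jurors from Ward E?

2

Plaintiff peremptories so far: #138, #134 — 2 of 7 used, 5 left overall.
Against Ward E: none yet — per-ward cap 2 leaves 2.
Binding limit: min(5, 2) = 2.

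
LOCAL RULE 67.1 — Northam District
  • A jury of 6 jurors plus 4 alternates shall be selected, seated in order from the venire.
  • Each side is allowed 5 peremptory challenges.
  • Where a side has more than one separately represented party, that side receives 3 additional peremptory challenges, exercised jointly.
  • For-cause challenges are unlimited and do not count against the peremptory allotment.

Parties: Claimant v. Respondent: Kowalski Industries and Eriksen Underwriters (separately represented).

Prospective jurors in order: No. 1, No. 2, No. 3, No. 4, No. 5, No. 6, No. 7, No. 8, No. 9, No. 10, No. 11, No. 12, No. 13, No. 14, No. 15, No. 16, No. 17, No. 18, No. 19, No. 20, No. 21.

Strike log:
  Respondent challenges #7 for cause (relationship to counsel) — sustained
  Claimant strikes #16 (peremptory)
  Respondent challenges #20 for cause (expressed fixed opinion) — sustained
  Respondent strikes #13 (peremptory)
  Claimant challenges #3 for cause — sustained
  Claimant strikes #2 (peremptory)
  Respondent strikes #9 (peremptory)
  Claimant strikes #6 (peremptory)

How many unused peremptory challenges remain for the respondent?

6

Respondent allotment: 5 base + 3 multi-party = 8.
Respondent peremptories used: #13, #9 — 2 (for-cause on #7, #20 don't count).
Remaining: 8 − 2 = 6.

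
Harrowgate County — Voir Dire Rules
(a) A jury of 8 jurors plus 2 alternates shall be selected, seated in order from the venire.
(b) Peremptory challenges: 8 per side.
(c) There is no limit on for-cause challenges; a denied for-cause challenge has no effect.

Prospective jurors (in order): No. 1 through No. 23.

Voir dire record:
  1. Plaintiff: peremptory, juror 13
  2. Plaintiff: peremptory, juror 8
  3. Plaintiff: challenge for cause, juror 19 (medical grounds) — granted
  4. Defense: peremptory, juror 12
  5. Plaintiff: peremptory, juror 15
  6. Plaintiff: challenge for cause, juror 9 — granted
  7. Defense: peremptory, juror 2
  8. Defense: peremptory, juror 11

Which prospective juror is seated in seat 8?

Removed: #2, #8, #9, #11, #12, #13, #15, #19.
Seating in order: seats 1–8 → #1, #3, #4, #5, #6, #7, #10, #14; alternates → #16, #17.
So seat 8 is #14.

14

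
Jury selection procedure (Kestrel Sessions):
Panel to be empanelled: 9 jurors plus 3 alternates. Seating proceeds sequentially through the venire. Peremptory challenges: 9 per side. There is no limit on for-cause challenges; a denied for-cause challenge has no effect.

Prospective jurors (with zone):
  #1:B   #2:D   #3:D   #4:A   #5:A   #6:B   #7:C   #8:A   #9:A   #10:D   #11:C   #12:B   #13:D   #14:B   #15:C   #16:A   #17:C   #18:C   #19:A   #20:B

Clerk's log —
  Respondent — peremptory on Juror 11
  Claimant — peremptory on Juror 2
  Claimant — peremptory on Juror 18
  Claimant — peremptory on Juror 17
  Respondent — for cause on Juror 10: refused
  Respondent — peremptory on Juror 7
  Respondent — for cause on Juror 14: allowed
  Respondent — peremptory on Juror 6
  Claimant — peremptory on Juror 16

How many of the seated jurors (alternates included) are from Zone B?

Removed: #2, #6, #7, #11, #14, #16, #17, #18.
Seated (12 incl. alternates): #1, #3, #4, #5, #8, #9, #10, #12, #13, #15, #19, #20.
Of those, in Zone B: #1, #12, #20 → 3.

3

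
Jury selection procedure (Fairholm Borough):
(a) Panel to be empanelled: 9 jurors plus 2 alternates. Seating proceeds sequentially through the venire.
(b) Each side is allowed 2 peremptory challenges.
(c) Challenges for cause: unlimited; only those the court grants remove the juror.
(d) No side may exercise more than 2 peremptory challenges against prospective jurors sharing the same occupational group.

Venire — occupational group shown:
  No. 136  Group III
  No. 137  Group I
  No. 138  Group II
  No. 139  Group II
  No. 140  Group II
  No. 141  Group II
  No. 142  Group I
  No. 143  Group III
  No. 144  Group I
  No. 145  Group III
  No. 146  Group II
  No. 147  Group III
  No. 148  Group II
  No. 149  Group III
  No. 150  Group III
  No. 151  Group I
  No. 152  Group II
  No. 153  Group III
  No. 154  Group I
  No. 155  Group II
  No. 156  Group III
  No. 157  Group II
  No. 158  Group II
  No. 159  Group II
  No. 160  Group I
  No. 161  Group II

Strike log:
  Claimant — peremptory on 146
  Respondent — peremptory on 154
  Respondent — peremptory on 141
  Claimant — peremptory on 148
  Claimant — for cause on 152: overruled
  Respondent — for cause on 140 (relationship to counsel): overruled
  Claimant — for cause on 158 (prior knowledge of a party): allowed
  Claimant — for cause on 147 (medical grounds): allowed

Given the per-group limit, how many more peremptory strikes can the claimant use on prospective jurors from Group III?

0

Claimant peremptories so far: #146, #148 — 2 of 2 used, 0 left overall.
Against Group III: none yet — per-group cap 2 leaves 2.
Binding limit: min(0, 2) = 0.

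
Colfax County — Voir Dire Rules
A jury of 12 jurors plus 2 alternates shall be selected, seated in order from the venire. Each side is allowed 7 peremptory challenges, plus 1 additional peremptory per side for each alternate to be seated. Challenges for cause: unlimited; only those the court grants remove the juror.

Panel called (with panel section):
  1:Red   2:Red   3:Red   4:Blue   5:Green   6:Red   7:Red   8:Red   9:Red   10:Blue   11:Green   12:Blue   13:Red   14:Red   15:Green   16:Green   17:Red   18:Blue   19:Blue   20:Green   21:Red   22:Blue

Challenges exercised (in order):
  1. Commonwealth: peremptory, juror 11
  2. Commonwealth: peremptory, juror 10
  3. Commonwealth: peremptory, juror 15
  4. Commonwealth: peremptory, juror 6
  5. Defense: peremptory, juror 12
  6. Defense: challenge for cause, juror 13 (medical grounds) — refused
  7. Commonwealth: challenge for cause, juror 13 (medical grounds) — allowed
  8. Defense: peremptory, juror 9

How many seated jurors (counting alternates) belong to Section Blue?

3

Removed: #6, #9, #10, #11, #12, #13, #15.
Seated (14 incl. alternates): #1, #2, #3, #4, #5, #7, #8, #14, #16, #17, #18, #19, #20, #21.
Of those, in Section Blue: #4, #18, #19 → 3.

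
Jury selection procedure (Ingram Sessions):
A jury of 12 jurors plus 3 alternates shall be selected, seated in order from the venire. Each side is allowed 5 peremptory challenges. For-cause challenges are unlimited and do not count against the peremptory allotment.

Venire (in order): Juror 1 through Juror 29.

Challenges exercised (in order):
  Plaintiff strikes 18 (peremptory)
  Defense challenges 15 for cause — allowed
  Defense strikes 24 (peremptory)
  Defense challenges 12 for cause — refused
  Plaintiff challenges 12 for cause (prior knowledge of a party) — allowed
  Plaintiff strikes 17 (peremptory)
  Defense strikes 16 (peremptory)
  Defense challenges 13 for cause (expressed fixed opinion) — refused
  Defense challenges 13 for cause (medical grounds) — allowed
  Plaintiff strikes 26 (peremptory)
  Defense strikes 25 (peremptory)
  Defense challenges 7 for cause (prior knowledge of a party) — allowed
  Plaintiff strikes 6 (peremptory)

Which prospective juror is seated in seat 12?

20

Removed: #6, #7, #12, #13, #15, #16, #17, #18, #24, #25, #26.
Seating in order: seats 1–12 → #1, #2, #3, #4, #5, #8, #9, #10, #11, #14, #19, #20; alternates → #21, #22, #23.
So seat 12 is #20.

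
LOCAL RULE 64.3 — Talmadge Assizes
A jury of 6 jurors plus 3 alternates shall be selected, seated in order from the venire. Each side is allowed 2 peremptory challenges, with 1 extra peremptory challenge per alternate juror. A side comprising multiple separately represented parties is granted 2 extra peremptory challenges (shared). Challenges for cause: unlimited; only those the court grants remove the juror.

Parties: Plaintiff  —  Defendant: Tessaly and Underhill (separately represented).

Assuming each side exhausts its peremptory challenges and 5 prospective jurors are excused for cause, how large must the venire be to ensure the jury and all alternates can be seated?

26

Seats to fill: 6 + 3 alternates = 9.
Peremptories — Plaintiff: 2 + 1×3 = 5; Defendant: 2 + 1×3 + 2 = 7; total 12.
For-cause removals: 5.
Minimum venire: 9 + 12 + 5 = 26.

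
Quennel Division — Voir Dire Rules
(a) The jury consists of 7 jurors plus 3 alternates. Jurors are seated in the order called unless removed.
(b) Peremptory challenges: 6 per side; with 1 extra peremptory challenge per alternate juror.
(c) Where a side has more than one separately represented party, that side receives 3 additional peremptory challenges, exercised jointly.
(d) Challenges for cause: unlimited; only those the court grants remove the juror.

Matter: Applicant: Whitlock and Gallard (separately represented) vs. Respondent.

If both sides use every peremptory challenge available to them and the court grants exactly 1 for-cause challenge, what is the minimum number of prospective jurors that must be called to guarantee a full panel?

32

Seats to fill: 7 + 3 alternates = 10.
Peremptories — Applicant: 6 + 1×3 + 3 = 12; Respondent: 6 + 1×3 = 9; total 21.
For-cause removals: 1.
Minimum venire: 10 + 21 + 1 = 32.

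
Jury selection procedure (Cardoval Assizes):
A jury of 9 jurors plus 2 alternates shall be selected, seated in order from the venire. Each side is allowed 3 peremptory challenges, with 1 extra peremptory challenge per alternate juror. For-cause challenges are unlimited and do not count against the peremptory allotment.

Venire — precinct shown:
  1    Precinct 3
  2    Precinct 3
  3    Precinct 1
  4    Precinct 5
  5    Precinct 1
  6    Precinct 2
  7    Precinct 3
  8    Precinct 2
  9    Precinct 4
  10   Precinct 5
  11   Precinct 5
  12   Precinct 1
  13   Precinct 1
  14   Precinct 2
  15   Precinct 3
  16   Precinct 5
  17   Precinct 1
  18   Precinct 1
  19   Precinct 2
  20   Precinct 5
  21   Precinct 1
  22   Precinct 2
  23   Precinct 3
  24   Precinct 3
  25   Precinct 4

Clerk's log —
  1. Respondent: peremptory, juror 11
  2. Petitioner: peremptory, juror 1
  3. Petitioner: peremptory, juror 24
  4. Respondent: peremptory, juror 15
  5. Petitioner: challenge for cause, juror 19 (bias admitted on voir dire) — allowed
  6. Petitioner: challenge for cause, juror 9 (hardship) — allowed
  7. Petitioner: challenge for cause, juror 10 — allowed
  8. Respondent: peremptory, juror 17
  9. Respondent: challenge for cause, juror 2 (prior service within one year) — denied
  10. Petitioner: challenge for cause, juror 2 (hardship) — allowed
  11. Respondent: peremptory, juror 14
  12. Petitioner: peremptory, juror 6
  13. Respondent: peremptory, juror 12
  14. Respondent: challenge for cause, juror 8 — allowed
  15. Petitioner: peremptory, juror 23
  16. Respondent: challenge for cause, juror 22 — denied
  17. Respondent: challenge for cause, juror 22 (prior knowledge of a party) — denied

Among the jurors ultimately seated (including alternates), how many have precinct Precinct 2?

1

Removed: #1, #2, #6, #8, #9, #10, #11, #12, #14, #15, #17, #19, #23, #24.
Seated (11 incl. alternates): #3, #4, #5, #7, #13, #16, #18, #20, #21, #22, #25.
Of those, in Precinct 2: #22 → 1.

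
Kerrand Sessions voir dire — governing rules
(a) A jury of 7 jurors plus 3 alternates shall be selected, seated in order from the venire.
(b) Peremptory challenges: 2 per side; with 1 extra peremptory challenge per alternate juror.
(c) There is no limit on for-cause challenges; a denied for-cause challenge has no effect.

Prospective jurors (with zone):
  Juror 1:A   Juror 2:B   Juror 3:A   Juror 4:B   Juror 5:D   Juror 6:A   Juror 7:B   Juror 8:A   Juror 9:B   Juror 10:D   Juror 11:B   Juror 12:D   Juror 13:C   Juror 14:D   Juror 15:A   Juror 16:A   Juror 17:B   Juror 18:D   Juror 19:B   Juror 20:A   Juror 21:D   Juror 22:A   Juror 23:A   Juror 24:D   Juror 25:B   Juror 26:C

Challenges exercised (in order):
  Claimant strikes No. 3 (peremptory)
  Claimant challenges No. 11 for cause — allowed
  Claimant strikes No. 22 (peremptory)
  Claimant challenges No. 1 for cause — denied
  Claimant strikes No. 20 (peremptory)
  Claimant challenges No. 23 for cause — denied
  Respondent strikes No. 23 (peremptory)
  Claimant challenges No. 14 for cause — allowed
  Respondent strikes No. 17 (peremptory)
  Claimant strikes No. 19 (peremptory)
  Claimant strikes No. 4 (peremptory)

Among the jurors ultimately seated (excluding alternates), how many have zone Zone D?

1

Removed: #3, #4, #11, #14, #17, #19, #20, #22, #23.
Seated jurors 1–7: #1, #2, #5, #6, #7, #8, #9 (alternates #10, #12, #13 not counted).
Of those, in Zone D: #5 → 1.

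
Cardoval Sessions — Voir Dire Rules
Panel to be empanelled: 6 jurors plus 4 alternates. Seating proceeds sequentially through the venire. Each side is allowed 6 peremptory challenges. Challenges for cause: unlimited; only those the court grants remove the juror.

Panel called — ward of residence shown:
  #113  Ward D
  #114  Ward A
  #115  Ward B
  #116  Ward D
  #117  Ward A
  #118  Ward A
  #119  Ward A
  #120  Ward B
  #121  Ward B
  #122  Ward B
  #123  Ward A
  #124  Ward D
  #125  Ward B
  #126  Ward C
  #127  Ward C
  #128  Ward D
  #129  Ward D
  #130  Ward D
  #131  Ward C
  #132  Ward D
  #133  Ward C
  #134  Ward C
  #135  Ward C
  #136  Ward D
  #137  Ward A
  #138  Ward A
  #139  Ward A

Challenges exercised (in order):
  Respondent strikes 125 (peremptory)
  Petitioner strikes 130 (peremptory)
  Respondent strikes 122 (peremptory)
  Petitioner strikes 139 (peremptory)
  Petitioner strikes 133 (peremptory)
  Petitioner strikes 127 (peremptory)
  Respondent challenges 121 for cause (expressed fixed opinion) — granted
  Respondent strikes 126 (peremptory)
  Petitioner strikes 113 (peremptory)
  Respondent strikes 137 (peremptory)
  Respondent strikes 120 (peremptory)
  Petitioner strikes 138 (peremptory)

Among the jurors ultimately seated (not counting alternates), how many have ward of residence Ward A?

4

Removed: #113, #120, #121, #122, #125, #126, #127, #130, #133, #137, #138, #139.
Seated jurors 1–6: #114, #115, #116, #117, #118, #119 (alternates #123, #124, #128, #129 not counted).
Of those, in Ward A: #114, #117, #118, #119 → 4.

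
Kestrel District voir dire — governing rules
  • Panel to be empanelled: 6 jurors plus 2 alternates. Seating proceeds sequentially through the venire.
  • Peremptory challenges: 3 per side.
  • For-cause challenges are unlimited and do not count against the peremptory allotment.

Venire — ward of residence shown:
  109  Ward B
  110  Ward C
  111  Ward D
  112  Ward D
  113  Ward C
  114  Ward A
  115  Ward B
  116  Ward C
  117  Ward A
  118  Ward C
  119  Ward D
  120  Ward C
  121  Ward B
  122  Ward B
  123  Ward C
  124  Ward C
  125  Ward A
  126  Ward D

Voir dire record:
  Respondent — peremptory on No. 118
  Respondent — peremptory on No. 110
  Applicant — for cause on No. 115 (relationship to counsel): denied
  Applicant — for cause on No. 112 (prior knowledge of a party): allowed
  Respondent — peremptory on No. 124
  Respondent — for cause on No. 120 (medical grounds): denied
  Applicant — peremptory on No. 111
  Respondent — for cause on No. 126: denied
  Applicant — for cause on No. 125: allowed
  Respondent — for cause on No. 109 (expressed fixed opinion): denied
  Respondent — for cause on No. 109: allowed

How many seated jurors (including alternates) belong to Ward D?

Removed: #109, #110, #111, #112, #118, #124, #125.
Seated (8 incl. alternates): #113, #114, #115, #116, #117, #119, #120, #121.
Of those, in Ward D: #119 → 1.

1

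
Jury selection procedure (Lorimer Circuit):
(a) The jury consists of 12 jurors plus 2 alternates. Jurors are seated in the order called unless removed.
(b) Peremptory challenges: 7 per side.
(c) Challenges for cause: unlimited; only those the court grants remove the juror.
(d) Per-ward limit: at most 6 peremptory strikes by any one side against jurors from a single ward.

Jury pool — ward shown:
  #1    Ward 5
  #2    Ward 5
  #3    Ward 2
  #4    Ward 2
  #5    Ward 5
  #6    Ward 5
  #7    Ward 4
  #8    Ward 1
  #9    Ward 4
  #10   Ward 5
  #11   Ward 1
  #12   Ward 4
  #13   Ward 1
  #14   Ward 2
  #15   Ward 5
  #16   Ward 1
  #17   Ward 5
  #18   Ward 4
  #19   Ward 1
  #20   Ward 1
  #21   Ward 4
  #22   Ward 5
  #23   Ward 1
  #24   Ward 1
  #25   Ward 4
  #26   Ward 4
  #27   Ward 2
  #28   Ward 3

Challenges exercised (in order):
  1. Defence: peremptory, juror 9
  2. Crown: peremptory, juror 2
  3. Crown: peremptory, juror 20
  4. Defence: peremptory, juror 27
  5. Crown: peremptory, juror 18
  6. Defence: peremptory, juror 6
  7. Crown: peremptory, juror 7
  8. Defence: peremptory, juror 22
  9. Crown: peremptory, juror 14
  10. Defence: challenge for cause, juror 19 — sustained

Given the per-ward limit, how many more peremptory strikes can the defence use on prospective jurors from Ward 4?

3

Defence peremptories so far: #9, #27, #6, #22 — 4 of 7 used, 3 left overall.
Against Ward 4: #9 — 1 used; per-ward cap 6 leaves 5.
Binding limit: min(3, 5) = 3.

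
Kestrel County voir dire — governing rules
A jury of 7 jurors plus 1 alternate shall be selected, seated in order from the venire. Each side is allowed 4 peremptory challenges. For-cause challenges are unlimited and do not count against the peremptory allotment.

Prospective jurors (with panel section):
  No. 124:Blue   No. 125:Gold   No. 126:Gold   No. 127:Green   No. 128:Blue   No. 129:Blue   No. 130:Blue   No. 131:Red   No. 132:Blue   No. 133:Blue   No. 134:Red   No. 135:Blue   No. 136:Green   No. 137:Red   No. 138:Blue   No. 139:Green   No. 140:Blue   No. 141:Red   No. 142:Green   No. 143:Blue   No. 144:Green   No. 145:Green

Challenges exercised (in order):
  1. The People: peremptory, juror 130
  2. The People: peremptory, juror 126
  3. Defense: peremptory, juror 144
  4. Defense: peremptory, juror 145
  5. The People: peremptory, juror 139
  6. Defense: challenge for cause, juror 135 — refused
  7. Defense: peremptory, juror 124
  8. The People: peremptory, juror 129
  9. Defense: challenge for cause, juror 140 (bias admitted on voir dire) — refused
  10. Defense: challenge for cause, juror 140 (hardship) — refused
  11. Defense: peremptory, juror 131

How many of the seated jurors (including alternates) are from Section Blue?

Removed: #124, #126, #129, #130, #131, #139, #144, #145.
Seated (8 incl. alternates): #125, #127, #128, #132, #133, #134, #135, #136.
Of those, in Section Blue: #128, #132, #133, #135 → 4.

4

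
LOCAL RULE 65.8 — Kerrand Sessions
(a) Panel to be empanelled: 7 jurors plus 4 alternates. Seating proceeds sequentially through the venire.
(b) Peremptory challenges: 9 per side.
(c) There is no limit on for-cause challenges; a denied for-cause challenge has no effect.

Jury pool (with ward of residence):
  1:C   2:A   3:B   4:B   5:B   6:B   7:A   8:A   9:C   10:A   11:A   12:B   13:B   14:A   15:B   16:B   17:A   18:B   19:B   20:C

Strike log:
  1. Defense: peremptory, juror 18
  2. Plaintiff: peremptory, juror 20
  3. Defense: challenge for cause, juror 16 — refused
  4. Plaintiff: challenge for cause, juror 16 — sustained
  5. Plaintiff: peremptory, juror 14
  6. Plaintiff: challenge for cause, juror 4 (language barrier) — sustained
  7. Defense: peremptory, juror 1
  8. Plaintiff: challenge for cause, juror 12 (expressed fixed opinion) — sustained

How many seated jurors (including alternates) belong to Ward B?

5

Removed: #1, #4, #12, #14, #16, #18, #20.
Seated (11 incl. alternates): #2, #3, #5, #6, #7, #8, #9, #10, #11, #13, #15.
Of those, in Ward B: #3, #5, #6, #13, #15 → 5.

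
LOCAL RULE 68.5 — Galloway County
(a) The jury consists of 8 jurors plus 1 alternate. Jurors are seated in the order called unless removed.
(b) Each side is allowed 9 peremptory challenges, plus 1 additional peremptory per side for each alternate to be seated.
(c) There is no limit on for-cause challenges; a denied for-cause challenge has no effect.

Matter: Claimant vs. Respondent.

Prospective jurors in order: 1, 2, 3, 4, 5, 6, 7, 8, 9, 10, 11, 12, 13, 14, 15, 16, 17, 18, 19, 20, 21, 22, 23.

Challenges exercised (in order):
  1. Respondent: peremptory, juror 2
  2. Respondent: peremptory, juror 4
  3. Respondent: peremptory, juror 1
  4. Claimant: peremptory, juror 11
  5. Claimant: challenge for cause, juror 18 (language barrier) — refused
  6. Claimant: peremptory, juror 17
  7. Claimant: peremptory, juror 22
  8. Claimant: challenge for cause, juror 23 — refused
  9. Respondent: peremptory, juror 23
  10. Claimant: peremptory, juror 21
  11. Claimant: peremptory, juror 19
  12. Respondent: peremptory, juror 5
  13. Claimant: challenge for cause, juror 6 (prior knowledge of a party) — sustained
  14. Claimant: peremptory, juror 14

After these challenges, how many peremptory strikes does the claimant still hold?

Claimant allotment: 9 base + 1 × 1 alternate = 10.
Claimant peremptories used: #11, #17, #22, #21, #19, #14 — 6 (for-cause on #18, #23, #6 don't count).
Remaining: 10 − 6 = 4.

4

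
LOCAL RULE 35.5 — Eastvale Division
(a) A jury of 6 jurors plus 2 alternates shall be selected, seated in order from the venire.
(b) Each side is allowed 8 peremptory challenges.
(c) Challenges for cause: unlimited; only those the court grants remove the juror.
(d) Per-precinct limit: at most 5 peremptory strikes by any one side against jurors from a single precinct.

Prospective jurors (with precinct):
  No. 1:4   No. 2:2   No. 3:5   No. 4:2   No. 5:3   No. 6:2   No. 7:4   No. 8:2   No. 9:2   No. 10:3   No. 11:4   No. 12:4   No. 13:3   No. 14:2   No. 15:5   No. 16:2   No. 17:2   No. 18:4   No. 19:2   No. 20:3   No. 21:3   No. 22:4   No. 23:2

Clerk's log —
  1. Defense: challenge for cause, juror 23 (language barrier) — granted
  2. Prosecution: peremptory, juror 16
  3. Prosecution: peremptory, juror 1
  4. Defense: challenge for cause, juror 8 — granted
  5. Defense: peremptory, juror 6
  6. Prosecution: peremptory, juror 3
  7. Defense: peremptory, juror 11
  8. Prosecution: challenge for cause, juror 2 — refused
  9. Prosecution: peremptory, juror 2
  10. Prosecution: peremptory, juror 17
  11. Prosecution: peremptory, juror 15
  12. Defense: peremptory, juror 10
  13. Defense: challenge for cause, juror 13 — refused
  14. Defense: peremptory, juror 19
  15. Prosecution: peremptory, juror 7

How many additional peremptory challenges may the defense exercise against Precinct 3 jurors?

4

Defense peremptories so far: #6, #11, #10, #19 — 4 of 8 used, 4 left overall.
Against Precinct 3: #10 — 1 used; per-precinct cap 5 leaves 4.
Binding limit: min(4, 4) = 4.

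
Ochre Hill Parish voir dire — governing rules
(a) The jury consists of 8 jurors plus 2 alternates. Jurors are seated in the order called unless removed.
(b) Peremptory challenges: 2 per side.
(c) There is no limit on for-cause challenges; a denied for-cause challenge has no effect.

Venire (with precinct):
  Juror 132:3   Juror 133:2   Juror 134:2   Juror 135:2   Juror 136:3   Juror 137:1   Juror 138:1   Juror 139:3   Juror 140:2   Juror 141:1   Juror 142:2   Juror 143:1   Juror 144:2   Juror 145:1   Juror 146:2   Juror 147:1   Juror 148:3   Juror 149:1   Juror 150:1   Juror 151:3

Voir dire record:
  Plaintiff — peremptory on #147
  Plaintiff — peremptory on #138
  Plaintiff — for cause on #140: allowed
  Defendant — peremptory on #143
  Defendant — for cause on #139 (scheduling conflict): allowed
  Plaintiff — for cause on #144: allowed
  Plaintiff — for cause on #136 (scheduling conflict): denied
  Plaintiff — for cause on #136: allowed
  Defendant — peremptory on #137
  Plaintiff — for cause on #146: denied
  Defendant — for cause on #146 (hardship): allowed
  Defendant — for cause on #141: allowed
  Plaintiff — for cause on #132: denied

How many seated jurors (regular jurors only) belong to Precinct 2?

4

Removed: #136, #137, #138, #139, #140, #141, #143, #144, #146, #147.
Seated jurors 1–8: #132, #133, #134, #135, #142, #145, #148, #149 (alternates #150, #151 not counted).
Of those, in Precinct 2: #133, #134, #135, #142 → 4.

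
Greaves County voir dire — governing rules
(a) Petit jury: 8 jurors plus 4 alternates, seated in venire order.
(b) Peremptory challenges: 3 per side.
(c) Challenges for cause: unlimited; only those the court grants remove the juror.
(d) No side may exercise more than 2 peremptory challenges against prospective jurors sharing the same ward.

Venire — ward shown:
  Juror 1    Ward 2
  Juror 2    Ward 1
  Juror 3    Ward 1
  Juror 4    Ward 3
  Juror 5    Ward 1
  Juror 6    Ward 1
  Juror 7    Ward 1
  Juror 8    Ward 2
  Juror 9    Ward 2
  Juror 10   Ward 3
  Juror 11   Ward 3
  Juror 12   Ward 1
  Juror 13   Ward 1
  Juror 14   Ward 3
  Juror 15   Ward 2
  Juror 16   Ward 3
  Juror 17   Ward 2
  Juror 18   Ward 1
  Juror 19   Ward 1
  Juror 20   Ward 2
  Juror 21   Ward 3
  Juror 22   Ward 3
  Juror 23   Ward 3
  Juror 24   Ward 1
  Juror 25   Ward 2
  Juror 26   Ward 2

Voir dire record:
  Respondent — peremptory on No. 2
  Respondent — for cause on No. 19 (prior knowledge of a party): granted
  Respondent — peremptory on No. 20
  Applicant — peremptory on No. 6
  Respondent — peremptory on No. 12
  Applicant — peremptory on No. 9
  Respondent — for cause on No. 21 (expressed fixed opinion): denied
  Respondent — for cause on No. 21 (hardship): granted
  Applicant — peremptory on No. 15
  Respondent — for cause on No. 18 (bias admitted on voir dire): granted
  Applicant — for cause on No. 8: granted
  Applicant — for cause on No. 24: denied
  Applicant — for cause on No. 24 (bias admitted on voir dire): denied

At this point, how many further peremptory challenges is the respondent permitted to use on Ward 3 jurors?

Respondent peremptories so far: #2, #20, #12 — 3 of 3 used, 0 left overall.
Against Ward 3: none yet — per-ward cap 2 leaves 2.
Binding limit: min(0, 2) = 0.

0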